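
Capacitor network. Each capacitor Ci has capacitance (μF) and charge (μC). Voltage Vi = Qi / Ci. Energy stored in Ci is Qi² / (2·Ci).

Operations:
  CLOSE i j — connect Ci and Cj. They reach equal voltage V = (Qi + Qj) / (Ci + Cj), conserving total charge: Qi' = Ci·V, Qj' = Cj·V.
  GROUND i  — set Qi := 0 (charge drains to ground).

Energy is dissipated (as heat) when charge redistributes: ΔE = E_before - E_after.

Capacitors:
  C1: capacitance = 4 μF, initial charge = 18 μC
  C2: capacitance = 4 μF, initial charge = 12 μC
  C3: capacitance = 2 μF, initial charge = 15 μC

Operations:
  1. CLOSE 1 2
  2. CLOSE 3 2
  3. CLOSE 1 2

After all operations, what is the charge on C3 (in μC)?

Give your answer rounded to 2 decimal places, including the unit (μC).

Answer: 10.00 μC

Derivation:
Initial: C1(4μF, Q=18μC, V=4.50V), C2(4μF, Q=12μC, V=3.00V), C3(2μF, Q=15μC, V=7.50V)
Op 1: CLOSE 1-2: Q_total=30.00, C_total=8.00, V=3.75; Q1=15.00, Q2=15.00; dissipated=2.250
Op 2: CLOSE 3-2: Q_total=30.00, C_total=6.00, V=5.00; Q3=10.00, Q2=20.00; dissipated=9.375
Op 3: CLOSE 1-2: Q_total=35.00, C_total=8.00, V=4.38; Q1=17.50, Q2=17.50; dissipated=1.562
Final charges: Q1=17.50, Q2=17.50, Q3=10.00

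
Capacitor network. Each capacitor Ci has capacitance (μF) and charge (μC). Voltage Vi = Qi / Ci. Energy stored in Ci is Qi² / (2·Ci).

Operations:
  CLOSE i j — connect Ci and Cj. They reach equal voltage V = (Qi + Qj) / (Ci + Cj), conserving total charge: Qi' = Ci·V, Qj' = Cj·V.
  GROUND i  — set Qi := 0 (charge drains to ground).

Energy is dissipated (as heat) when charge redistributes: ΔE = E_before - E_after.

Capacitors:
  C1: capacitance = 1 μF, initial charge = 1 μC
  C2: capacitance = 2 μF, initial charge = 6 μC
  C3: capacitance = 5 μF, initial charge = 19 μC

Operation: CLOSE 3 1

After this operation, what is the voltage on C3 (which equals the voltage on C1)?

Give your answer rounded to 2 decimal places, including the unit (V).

Initial: C1(1μF, Q=1μC, V=1.00V), C2(2μF, Q=6μC, V=3.00V), C3(5μF, Q=19μC, V=3.80V)
Op 1: CLOSE 3-1: Q_total=20.00, C_total=6.00, V=3.33; Q3=16.67, Q1=3.33; dissipated=3.267

Answer: 3.33 V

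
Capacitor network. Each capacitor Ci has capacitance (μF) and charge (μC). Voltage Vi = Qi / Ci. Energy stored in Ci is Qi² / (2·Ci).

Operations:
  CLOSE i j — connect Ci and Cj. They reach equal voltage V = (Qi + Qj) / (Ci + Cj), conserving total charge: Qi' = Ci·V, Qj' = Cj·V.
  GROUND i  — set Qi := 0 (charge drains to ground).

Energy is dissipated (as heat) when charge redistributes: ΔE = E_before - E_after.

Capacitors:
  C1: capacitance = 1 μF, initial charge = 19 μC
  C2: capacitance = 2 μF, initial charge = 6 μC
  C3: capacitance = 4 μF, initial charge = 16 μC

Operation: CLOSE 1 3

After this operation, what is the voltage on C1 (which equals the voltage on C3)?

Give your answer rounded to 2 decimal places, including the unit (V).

Initial: C1(1μF, Q=19μC, V=19.00V), C2(2μF, Q=6μC, V=3.00V), C3(4μF, Q=16μC, V=4.00V)
Op 1: CLOSE 1-3: Q_total=35.00, C_total=5.00, V=7.00; Q1=7.00, Q3=28.00; dissipated=90.000

Answer: 7.00 V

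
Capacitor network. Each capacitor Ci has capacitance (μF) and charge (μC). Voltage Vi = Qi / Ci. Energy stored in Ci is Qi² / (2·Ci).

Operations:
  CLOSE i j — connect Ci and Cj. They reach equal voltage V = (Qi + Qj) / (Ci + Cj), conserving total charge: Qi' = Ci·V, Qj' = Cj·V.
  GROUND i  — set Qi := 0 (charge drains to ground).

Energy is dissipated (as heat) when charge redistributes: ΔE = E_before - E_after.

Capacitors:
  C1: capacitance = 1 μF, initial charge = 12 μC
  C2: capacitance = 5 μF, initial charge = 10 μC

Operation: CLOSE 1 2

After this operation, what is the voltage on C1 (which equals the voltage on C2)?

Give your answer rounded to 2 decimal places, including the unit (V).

Initial: C1(1μF, Q=12μC, V=12.00V), C2(5μF, Q=10μC, V=2.00V)
Op 1: CLOSE 1-2: Q_total=22.00, C_total=6.00, V=3.67; Q1=3.67, Q2=18.33; dissipated=41.667

Answer: 3.67 V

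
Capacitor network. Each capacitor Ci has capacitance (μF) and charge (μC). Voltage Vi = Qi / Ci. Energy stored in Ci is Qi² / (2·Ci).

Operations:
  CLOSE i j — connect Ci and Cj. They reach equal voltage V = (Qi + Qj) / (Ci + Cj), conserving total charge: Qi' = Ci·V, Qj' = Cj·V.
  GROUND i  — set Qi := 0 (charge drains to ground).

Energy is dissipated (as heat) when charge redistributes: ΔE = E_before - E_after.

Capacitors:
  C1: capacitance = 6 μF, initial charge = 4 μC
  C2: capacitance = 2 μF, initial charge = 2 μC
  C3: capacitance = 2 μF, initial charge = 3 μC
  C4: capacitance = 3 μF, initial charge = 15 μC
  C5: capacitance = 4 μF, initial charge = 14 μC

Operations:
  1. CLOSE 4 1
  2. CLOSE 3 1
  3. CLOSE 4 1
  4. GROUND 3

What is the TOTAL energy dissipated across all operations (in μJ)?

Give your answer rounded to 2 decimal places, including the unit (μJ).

Answer: 22.92 μJ

Derivation:
Initial: C1(6μF, Q=4μC, V=0.67V), C2(2μF, Q=2μC, V=1.00V), C3(2μF, Q=3μC, V=1.50V), C4(3μF, Q=15μC, V=5.00V), C5(4μF, Q=14μC, V=3.50V)
Op 1: CLOSE 4-1: Q_total=19.00, C_total=9.00, V=2.11; Q4=6.33, Q1=12.67; dissipated=18.778
Op 2: CLOSE 3-1: Q_total=15.67, C_total=8.00, V=1.96; Q3=3.92, Q1=11.75; dissipated=0.280
Op 3: CLOSE 4-1: Q_total=18.08, C_total=9.00, V=2.01; Q4=6.03, Q1=12.06; dissipated=0.023
Op 4: GROUND 3: Q3=0; energy lost=3.835
Total dissipated: 22.916 μJ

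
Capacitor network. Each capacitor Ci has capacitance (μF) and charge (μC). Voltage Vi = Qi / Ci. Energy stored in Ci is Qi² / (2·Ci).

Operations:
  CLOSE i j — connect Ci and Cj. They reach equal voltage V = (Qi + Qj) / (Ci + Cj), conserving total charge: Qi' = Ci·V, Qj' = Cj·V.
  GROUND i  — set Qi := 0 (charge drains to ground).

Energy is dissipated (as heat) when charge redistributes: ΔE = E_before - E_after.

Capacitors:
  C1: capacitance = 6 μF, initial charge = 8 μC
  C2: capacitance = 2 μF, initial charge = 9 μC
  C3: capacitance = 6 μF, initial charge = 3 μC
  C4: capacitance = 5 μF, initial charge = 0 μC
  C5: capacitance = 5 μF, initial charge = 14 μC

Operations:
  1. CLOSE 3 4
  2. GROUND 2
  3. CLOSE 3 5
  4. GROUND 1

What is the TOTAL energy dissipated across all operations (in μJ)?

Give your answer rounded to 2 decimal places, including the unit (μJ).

Initial: C1(6μF, Q=8μC, V=1.33V), C2(2μF, Q=9μC, V=4.50V), C3(6μF, Q=3μC, V=0.50V), C4(5μF, Q=0μC, V=0.00V), C5(5μF, Q=14μC, V=2.80V)
Op 1: CLOSE 3-4: Q_total=3.00, C_total=11.00, V=0.27; Q3=1.64, Q4=1.36; dissipated=0.341
Op 2: GROUND 2: Q2=0; energy lost=20.250
Op 3: CLOSE 3-5: Q_total=15.64, C_total=11.00, V=1.42; Q3=8.53, Q5=7.11; dissipated=8.710
Op 4: GROUND 1: Q1=0; energy lost=5.333
Total dissipated: 34.634 μJ

Answer: 34.63 μJ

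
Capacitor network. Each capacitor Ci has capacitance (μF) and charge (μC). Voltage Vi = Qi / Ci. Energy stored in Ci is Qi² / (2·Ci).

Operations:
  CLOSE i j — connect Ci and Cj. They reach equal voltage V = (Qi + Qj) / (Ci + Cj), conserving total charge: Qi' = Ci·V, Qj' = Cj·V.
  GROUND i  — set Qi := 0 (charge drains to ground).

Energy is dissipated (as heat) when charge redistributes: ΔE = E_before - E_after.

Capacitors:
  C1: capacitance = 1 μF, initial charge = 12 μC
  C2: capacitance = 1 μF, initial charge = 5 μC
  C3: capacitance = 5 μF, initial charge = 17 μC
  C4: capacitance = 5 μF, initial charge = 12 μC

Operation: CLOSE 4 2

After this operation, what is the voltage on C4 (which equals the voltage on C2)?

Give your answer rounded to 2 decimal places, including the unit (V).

Answer: 2.83 V

Derivation:
Initial: C1(1μF, Q=12μC, V=12.00V), C2(1μF, Q=5μC, V=5.00V), C3(5μF, Q=17μC, V=3.40V), C4(5μF, Q=12μC, V=2.40V)
Op 1: CLOSE 4-2: Q_total=17.00, C_total=6.00, V=2.83; Q4=14.17, Q2=2.83; dissipated=2.817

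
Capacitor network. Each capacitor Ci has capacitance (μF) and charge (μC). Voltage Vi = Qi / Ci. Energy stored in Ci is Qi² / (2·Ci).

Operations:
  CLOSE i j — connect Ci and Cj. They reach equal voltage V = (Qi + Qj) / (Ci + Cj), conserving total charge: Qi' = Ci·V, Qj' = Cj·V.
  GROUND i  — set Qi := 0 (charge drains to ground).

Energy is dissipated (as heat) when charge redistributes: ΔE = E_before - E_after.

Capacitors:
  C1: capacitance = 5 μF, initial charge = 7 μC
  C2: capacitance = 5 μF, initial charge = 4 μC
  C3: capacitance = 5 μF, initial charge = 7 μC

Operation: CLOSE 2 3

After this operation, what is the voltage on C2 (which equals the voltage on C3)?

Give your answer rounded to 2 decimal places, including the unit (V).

Answer: 1.10 V

Derivation:
Initial: C1(5μF, Q=7μC, V=1.40V), C2(5μF, Q=4μC, V=0.80V), C3(5μF, Q=7μC, V=1.40V)
Op 1: CLOSE 2-3: Q_total=11.00, C_total=10.00, V=1.10; Q2=5.50, Q3=5.50; dissipated=0.450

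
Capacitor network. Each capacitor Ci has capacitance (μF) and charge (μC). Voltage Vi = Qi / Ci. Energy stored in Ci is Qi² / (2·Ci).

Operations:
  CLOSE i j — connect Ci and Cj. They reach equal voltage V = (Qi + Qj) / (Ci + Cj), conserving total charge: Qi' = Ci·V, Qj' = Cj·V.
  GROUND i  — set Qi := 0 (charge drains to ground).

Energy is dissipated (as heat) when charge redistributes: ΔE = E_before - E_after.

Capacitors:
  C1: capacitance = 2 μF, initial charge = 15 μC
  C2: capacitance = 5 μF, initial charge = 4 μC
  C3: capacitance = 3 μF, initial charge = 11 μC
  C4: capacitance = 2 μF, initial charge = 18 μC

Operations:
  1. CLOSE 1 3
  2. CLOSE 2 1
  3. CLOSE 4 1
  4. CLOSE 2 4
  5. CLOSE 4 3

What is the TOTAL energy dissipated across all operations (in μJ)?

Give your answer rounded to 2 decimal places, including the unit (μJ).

Initial: C1(2μF, Q=15μC, V=7.50V), C2(5μF, Q=4μC, V=0.80V), C3(3μF, Q=11μC, V=3.67V), C4(2μF, Q=18μC, V=9.00V)
Op 1: CLOSE 1-3: Q_total=26.00, C_total=5.00, V=5.20; Q1=10.40, Q3=15.60; dissipated=8.817
Op 2: CLOSE 2-1: Q_total=14.40, C_total=7.00, V=2.06; Q2=10.29, Q1=4.11; dissipated=13.829
Op 3: CLOSE 4-1: Q_total=22.11, C_total=4.00, V=5.53; Q4=11.06, Q1=11.06; dissipated=24.102
Op 4: CLOSE 2-4: Q_total=21.34, C_total=7.00, V=3.05; Q2=15.24, Q4=6.10; dissipated=8.608
Op 5: CLOSE 4-3: Q_total=21.70, C_total=5.00, V=4.34; Q4=8.68, Q3=13.02; dissipated=2.776
Total dissipated: 58.131 μJ

Answer: 58.13 μJ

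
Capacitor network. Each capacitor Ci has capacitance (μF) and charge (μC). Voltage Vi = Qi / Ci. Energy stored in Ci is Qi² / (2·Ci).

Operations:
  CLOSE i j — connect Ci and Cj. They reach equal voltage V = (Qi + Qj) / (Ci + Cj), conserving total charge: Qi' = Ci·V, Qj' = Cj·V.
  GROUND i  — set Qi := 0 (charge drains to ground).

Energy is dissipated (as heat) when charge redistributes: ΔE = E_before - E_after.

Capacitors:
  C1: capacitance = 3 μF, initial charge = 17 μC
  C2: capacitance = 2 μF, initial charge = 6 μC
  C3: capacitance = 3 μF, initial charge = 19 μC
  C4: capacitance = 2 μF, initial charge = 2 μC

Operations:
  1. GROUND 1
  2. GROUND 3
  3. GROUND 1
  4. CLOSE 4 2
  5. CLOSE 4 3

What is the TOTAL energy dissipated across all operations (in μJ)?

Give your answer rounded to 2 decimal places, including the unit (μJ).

Answer: 112.73 μJ

Derivation:
Initial: C1(3μF, Q=17μC, V=5.67V), C2(2μF, Q=6μC, V=3.00V), C3(3μF, Q=19μC, V=6.33V), C4(2μF, Q=2μC, V=1.00V)
Op 1: GROUND 1: Q1=0; energy lost=48.167
Op 2: GROUND 3: Q3=0; energy lost=60.167
Op 3: GROUND 1: Q1=0; energy lost=0.000
Op 4: CLOSE 4-2: Q_total=8.00, C_total=4.00, V=2.00; Q4=4.00, Q2=4.00; dissipated=2.000
Op 5: CLOSE 4-3: Q_total=4.00, C_total=5.00, V=0.80; Q4=1.60, Q3=2.40; dissipated=2.400
Total dissipated: 112.733 μJ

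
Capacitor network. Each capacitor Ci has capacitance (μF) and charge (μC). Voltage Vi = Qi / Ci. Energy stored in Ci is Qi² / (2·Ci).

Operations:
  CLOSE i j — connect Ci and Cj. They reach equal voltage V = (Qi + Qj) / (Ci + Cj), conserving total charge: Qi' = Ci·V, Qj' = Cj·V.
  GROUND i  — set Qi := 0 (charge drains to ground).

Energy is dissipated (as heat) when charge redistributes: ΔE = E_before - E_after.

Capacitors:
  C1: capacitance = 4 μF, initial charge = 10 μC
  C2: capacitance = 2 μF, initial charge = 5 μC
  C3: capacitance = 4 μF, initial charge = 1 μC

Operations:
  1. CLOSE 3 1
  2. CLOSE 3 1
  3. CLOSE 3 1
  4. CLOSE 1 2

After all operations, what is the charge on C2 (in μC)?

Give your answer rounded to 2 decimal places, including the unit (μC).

Initial: C1(4μF, Q=10μC, V=2.50V), C2(2μF, Q=5μC, V=2.50V), C3(4μF, Q=1μC, V=0.25V)
Op 1: CLOSE 3-1: Q_total=11.00, C_total=8.00, V=1.38; Q3=5.50, Q1=5.50; dissipated=5.062
Op 2: CLOSE 3-1: Q_total=11.00, C_total=8.00, V=1.38; Q3=5.50, Q1=5.50; dissipated=0.000
Op 3: CLOSE 3-1: Q_total=11.00, C_total=8.00, V=1.38; Q3=5.50, Q1=5.50; dissipated=0.000
Op 4: CLOSE 1-2: Q_total=10.50, C_total=6.00, V=1.75; Q1=7.00, Q2=3.50; dissipated=0.844
Final charges: Q1=7.00, Q2=3.50, Q3=5.50

Answer: 3.50 μC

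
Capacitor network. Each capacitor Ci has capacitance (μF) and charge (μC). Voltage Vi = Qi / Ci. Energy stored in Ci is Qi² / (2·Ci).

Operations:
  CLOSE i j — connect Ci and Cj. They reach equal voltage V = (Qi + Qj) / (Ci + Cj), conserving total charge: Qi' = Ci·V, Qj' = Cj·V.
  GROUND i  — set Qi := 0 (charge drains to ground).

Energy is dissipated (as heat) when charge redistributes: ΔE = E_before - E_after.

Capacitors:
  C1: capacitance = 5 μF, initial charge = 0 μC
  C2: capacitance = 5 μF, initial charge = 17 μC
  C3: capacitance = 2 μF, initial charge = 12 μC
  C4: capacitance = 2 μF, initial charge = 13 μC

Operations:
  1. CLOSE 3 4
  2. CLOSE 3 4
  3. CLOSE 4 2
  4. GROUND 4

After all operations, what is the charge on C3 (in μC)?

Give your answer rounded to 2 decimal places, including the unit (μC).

Initial: C1(5μF, Q=0μC, V=0.00V), C2(5μF, Q=17μC, V=3.40V), C3(2μF, Q=12μC, V=6.00V), C4(2μF, Q=13μC, V=6.50V)
Op 1: CLOSE 3-4: Q_total=25.00, C_total=4.00, V=6.25; Q3=12.50, Q4=12.50; dissipated=0.125
Op 2: CLOSE 3-4: Q_total=25.00, C_total=4.00, V=6.25; Q3=12.50, Q4=12.50; dissipated=0.000
Op 3: CLOSE 4-2: Q_total=29.50, C_total=7.00, V=4.21; Q4=8.43, Q2=21.07; dissipated=5.802
Op 4: GROUND 4: Q4=0; energy lost=17.760
Final charges: Q1=0.00, Q2=21.07, Q3=12.50, Q4=0.00

Answer: 12.50 μC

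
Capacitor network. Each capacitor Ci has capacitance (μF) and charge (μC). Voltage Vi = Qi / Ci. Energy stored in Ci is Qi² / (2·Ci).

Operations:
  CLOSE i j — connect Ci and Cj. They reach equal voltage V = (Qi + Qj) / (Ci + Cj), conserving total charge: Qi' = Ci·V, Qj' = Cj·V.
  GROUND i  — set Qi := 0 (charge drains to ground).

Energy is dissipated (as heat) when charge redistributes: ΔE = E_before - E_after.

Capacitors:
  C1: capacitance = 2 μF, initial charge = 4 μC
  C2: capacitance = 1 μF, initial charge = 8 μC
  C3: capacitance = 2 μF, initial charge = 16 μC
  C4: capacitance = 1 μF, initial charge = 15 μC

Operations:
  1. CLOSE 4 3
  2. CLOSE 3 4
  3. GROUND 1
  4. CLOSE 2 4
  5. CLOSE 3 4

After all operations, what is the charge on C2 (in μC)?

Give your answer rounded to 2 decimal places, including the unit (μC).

Initial: C1(2μF, Q=4μC, V=2.00V), C2(1μF, Q=8μC, V=8.00V), C3(2μF, Q=16μC, V=8.00V), C4(1μF, Q=15μC, V=15.00V)
Op 1: CLOSE 4-3: Q_total=31.00, C_total=3.00, V=10.33; Q4=10.33, Q3=20.67; dissipated=16.333
Op 2: CLOSE 3-4: Q_total=31.00, C_total=3.00, V=10.33; Q3=20.67, Q4=10.33; dissipated=0.000
Op 3: GROUND 1: Q1=0; energy lost=4.000
Op 4: CLOSE 2-4: Q_total=18.33, C_total=2.00, V=9.17; Q2=9.17, Q4=9.17; dissipated=1.361
Op 5: CLOSE 3-4: Q_total=29.83, C_total=3.00, V=9.94; Q3=19.89, Q4=9.94; dissipated=0.454
Final charges: Q1=0.00, Q2=9.17, Q3=19.89, Q4=9.94

Answer: 9.17 μC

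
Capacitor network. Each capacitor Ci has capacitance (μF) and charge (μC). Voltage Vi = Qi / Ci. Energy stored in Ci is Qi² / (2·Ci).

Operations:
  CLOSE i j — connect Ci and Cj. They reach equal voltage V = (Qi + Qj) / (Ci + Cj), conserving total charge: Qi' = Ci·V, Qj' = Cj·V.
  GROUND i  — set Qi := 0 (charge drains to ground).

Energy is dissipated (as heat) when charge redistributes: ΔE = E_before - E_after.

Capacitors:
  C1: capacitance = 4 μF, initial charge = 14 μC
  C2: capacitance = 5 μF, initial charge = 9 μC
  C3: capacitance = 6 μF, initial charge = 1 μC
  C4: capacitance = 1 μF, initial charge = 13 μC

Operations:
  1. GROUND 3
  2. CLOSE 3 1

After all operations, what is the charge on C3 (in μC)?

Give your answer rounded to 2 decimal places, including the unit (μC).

Initial: C1(4μF, Q=14μC, V=3.50V), C2(5μF, Q=9μC, V=1.80V), C3(6μF, Q=1μC, V=0.17V), C4(1μF, Q=13μC, V=13.00V)
Op 1: GROUND 3: Q3=0; energy lost=0.083
Op 2: CLOSE 3-1: Q_total=14.00, C_total=10.00, V=1.40; Q3=8.40, Q1=5.60; dissipated=14.700
Final charges: Q1=5.60, Q2=9.00, Q3=8.40, Q4=13.00

Answer: 8.40 μC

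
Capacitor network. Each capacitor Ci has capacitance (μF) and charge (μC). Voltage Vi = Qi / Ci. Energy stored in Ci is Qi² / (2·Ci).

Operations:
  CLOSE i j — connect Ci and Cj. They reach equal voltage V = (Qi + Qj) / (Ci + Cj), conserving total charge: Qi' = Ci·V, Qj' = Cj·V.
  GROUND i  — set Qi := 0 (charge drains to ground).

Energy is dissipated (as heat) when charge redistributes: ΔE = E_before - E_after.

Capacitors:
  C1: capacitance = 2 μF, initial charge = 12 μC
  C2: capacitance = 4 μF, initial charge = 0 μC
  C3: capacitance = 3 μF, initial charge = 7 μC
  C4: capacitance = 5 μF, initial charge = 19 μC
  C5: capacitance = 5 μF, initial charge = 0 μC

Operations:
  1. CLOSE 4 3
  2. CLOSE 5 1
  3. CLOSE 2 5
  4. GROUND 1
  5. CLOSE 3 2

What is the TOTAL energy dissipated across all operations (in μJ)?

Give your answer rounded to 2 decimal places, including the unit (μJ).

Answer: 38.46 μJ

Derivation:
Initial: C1(2μF, Q=12μC, V=6.00V), C2(4μF, Q=0μC, V=0.00V), C3(3μF, Q=7μC, V=2.33V), C4(5μF, Q=19μC, V=3.80V), C5(5μF, Q=0μC, V=0.00V)
Op 1: CLOSE 4-3: Q_total=26.00, C_total=8.00, V=3.25; Q4=16.25, Q3=9.75; dissipated=2.017
Op 2: CLOSE 5-1: Q_total=12.00, C_total=7.00, V=1.71; Q5=8.57, Q1=3.43; dissipated=25.714
Op 3: CLOSE 2-5: Q_total=8.57, C_total=9.00, V=0.95; Q2=3.81, Q5=4.76; dissipated=3.265
Op 4: GROUND 1: Q1=0; energy lost=2.939
Op 5: CLOSE 3-2: Q_total=13.56, C_total=7.00, V=1.94; Q3=5.81, Q2=7.75; dissipated=4.525
Total dissipated: 38.460 μJ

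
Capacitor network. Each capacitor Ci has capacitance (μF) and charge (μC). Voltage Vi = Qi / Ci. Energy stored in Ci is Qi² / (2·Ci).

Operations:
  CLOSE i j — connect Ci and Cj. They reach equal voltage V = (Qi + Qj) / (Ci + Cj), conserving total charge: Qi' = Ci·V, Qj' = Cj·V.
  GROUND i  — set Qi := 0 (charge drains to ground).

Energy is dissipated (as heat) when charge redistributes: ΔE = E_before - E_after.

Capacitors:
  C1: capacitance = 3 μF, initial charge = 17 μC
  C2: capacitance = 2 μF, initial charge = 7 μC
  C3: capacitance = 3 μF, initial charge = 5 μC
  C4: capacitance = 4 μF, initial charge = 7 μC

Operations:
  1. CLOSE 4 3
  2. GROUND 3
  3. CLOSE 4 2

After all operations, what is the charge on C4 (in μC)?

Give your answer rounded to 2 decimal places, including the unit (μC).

Initial: C1(3μF, Q=17μC, V=5.67V), C2(2μF, Q=7μC, V=3.50V), C3(3μF, Q=5μC, V=1.67V), C4(4μF, Q=7μC, V=1.75V)
Op 1: CLOSE 4-3: Q_total=12.00, C_total=7.00, V=1.71; Q4=6.86, Q3=5.14; dissipated=0.006
Op 2: GROUND 3: Q3=0; energy lost=4.408
Op 3: CLOSE 4-2: Q_total=13.86, C_total=6.00, V=2.31; Q4=9.24, Q2=4.62; dissipated=2.126
Final charges: Q1=17.00, Q2=4.62, Q3=0.00, Q4=9.24

Answer: 9.24 μC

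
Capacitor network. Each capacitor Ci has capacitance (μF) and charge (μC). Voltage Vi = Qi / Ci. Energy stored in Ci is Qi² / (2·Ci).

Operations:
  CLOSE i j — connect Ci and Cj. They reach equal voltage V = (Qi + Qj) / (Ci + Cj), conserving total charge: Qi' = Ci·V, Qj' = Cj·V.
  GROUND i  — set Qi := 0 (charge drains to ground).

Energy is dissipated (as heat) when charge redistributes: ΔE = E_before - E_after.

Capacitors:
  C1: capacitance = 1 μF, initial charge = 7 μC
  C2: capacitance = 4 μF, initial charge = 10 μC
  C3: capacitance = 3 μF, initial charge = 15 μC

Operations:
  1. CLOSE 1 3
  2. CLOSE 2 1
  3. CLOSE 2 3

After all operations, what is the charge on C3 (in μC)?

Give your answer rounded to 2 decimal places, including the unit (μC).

Initial: C1(1μF, Q=7μC, V=7.00V), C2(4μF, Q=10μC, V=2.50V), C3(3μF, Q=15μC, V=5.00V)
Op 1: CLOSE 1-3: Q_total=22.00, C_total=4.00, V=5.50; Q1=5.50, Q3=16.50; dissipated=1.500
Op 2: CLOSE 2-1: Q_total=15.50, C_total=5.00, V=3.10; Q2=12.40, Q1=3.10; dissipated=3.600
Op 3: CLOSE 2-3: Q_total=28.90, C_total=7.00, V=4.13; Q2=16.51, Q3=12.39; dissipated=4.937
Final charges: Q1=3.10, Q2=16.51, Q3=12.39

Answer: 12.39 μC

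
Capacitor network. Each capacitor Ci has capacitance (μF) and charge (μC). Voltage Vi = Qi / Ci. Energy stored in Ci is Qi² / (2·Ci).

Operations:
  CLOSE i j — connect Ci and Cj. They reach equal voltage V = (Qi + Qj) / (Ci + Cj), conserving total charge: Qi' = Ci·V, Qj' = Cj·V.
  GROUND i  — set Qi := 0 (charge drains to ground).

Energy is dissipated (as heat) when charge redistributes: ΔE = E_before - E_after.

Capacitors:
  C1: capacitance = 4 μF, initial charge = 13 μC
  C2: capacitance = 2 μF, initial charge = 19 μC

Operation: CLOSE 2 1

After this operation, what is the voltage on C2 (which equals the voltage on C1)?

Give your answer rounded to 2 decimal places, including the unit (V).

Initial: C1(4μF, Q=13μC, V=3.25V), C2(2μF, Q=19μC, V=9.50V)
Op 1: CLOSE 2-1: Q_total=32.00, C_total=6.00, V=5.33; Q2=10.67, Q1=21.33; dissipated=26.042

Answer: 5.33 V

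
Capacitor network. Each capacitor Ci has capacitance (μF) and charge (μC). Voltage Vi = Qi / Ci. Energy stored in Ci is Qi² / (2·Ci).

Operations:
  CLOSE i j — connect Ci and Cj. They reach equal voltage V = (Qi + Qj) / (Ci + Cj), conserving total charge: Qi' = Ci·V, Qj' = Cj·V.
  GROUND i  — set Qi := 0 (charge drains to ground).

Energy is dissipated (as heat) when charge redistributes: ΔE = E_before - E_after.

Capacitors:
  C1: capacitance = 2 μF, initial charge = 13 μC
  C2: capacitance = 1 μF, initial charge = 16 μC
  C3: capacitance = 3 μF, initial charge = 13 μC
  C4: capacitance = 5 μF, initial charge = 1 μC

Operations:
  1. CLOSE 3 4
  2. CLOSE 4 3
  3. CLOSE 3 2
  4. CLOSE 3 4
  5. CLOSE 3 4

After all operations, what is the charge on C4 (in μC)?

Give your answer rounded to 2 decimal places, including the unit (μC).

Answer: 15.43 μC

Derivation:
Initial: C1(2μF, Q=13μC, V=6.50V), C2(1μF, Q=16μC, V=16.00V), C3(3μF, Q=13μC, V=4.33V), C4(5μF, Q=1μC, V=0.20V)
Op 1: CLOSE 3-4: Q_total=14.00, C_total=8.00, V=1.75; Q3=5.25, Q4=8.75; dissipated=16.017
Op 2: CLOSE 4-3: Q_total=14.00, C_total=8.00, V=1.75; Q4=8.75, Q3=5.25; dissipated=0.000
Op 3: CLOSE 3-2: Q_total=21.25, C_total=4.00, V=5.31; Q3=15.94, Q2=5.31; dissipated=76.148
Op 4: CLOSE 3-4: Q_total=24.69, C_total=8.00, V=3.09; Q3=9.26, Q4=15.43; dissipated=11.898
Op 5: CLOSE 3-4: Q_total=24.69, C_total=8.00, V=3.09; Q3=9.26, Q4=15.43; dissipated=0.000
Final charges: Q1=13.00, Q2=5.31, Q3=9.26, Q4=15.43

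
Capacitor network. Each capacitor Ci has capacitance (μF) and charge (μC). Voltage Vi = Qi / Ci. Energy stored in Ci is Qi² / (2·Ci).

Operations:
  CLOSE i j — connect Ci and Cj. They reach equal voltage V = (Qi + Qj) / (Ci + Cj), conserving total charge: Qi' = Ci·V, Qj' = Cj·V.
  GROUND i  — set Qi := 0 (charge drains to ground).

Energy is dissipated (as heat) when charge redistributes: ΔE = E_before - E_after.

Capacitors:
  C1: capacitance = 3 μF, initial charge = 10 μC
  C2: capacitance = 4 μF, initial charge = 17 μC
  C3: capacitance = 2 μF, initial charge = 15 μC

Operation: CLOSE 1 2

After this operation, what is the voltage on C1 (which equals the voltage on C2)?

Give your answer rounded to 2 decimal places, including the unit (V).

Initial: C1(3μF, Q=10μC, V=3.33V), C2(4μF, Q=17μC, V=4.25V), C3(2μF, Q=15μC, V=7.50V)
Op 1: CLOSE 1-2: Q_total=27.00, C_total=7.00, V=3.86; Q1=11.57, Q2=15.43; dissipated=0.720

Answer: 3.86 V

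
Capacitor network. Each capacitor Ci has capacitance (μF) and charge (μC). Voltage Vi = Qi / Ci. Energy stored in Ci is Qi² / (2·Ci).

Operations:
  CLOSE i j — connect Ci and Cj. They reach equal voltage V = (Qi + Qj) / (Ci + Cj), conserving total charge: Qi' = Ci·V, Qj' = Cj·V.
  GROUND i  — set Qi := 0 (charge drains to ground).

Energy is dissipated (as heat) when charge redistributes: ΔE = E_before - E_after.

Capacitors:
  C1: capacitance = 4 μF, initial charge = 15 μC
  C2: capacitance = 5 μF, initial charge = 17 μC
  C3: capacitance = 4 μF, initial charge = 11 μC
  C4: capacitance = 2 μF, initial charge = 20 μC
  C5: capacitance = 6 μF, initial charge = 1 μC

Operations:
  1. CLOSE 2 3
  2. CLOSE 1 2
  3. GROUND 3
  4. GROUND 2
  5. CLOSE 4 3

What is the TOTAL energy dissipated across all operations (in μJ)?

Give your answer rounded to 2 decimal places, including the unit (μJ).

Initial: C1(4μF, Q=15μC, V=3.75V), C2(5μF, Q=17μC, V=3.40V), C3(4μF, Q=11μC, V=2.75V), C4(2μF, Q=20μC, V=10.00V), C5(6μF, Q=1μC, V=0.17V)
Op 1: CLOSE 2-3: Q_total=28.00, C_total=9.00, V=3.11; Q2=15.56, Q3=12.44; dissipated=0.469
Op 2: CLOSE 1-2: Q_total=30.56, C_total=9.00, V=3.40; Q1=13.58, Q2=16.98; dissipated=0.454
Op 3: GROUND 3: Q3=0; energy lost=19.358
Op 4: GROUND 2: Q2=0; energy lost=28.816
Op 5: CLOSE 4-3: Q_total=20.00, C_total=6.00, V=3.33; Q4=6.67, Q3=13.33; dissipated=66.667
Total dissipated: 115.764 μJ

Answer: 115.76 μJ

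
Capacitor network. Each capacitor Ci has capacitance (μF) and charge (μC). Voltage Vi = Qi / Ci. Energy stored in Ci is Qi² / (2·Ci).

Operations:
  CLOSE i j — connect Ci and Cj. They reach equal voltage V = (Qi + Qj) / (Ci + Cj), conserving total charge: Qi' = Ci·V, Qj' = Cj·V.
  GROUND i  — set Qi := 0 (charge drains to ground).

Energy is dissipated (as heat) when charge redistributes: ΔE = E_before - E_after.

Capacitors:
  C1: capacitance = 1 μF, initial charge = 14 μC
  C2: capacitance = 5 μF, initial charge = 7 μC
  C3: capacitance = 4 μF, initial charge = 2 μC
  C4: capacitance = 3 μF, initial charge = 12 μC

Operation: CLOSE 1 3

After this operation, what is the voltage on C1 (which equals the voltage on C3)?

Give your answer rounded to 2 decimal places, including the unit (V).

Answer: 3.20 V

Derivation:
Initial: C1(1μF, Q=14μC, V=14.00V), C2(5μF, Q=7μC, V=1.40V), C3(4μF, Q=2μC, V=0.50V), C4(3μF, Q=12μC, V=4.00V)
Op 1: CLOSE 1-3: Q_total=16.00, C_total=5.00, V=3.20; Q1=3.20, Q3=12.80; dissipated=72.900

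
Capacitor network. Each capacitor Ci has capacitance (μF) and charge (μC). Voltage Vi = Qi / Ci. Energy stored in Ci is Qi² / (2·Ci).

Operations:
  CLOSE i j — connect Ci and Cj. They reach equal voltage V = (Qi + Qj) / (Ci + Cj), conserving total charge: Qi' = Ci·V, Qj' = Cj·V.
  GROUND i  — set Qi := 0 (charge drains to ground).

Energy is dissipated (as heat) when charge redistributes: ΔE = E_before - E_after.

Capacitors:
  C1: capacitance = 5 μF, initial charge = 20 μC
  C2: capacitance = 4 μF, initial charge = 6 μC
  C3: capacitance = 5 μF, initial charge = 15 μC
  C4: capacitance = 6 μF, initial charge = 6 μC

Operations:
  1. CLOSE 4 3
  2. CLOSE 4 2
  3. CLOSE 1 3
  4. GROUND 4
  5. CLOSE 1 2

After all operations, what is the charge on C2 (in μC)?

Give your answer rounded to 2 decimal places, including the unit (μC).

Answer: 9.67 μC

Derivation:
Initial: C1(5μF, Q=20μC, V=4.00V), C2(4μF, Q=6μC, V=1.50V), C3(5μF, Q=15μC, V=3.00V), C4(6μF, Q=6μC, V=1.00V)
Op 1: CLOSE 4-3: Q_total=21.00, C_total=11.00, V=1.91; Q4=11.45, Q3=9.55; dissipated=5.455
Op 2: CLOSE 4-2: Q_total=17.45, C_total=10.00, V=1.75; Q4=10.47, Q2=6.98; dissipated=0.201
Op 3: CLOSE 1-3: Q_total=29.55, C_total=10.00, V=2.95; Q1=14.77, Q3=14.77; dissipated=5.465
Op 4: GROUND 4: Q4=0; energy lost=9.140
Op 5: CLOSE 1-2: Q_total=21.75, C_total=9.00, V=2.42; Q1=12.09, Q2=9.67; dissipated=1.624
Final charges: Q1=12.09, Q2=9.67, Q3=14.77, Q4=0.00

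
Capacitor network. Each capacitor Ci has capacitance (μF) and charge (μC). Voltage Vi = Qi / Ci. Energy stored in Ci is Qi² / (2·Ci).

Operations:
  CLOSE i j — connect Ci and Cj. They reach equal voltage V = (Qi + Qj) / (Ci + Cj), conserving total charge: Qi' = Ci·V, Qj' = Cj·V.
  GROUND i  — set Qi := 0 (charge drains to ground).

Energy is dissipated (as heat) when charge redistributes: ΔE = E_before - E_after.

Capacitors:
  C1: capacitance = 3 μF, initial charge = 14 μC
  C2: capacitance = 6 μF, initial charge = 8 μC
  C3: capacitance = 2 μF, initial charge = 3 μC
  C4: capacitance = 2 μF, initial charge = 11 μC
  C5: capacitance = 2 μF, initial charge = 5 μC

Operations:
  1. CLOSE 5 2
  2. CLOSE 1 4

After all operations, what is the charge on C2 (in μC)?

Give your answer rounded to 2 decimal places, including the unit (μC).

Answer: 9.75 μC

Derivation:
Initial: C1(3μF, Q=14μC, V=4.67V), C2(6μF, Q=8μC, V=1.33V), C3(2μF, Q=3μC, V=1.50V), C4(2μF, Q=11μC, V=5.50V), C5(2μF, Q=5μC, V=2.50V)
Op 1: CLOSE 5-2: Q_total=13.00, C_total=8.00, V=1.62; Q5=3.25, Q2=9.75; dissipated=1.021
Op 2: CLOSE 1-4: Q_total=25.00, C_total=5.00, V=5.00; Q1=15.00, Q4=10.00; dissipated=0.417
Final charges: Q1=15.00, Q2=9.75, Q3=3.00, Q4=10.00, Q5=3.25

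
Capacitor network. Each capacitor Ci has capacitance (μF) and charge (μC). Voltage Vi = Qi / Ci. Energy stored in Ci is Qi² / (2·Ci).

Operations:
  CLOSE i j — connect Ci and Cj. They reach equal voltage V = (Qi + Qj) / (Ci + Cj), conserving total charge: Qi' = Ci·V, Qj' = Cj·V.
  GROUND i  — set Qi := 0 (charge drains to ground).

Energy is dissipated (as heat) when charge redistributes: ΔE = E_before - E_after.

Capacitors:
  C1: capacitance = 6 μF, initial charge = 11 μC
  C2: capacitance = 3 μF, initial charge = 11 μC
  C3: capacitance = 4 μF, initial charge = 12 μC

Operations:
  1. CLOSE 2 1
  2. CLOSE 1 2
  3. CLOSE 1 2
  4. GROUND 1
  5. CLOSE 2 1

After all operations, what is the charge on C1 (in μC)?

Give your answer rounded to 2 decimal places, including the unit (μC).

Initial: C1(6μF, Q=11μC, V=1.83V), C2(3μF, Q=11μC, V=3.67V), C3(4μF, Q=12μC, V=3.00V)
Op 1: CLOSE 2-1: Q_total=22.00, C_total=9.00, V=2.44; Q2=7.33, Q1=14.67; dissipated=3.361
Op 2: CLOSE 1-2: Q_total=22.00, C_total=9.00, V=2.44; Q1=14.67, Q2=7.33; dissipated=0.000
Op 3: CLOSE 1-2: Q_total=22.00, C_total=9.00, V=2.44; Q1=14.67, Q2=7.33; dissipated=0.000
Op 4: GROUND 1: Q1=0; energy lost=17.926
Op 5: CLOSE 2-1: Q_total=7.33, C_total=9.00, V=0.81; Q2=2.44, Q1=4.89; dissipated=5.975
Final charges: Q1=4.89, Q2=2.44, Q3=12.00

Answer: 4.89 μC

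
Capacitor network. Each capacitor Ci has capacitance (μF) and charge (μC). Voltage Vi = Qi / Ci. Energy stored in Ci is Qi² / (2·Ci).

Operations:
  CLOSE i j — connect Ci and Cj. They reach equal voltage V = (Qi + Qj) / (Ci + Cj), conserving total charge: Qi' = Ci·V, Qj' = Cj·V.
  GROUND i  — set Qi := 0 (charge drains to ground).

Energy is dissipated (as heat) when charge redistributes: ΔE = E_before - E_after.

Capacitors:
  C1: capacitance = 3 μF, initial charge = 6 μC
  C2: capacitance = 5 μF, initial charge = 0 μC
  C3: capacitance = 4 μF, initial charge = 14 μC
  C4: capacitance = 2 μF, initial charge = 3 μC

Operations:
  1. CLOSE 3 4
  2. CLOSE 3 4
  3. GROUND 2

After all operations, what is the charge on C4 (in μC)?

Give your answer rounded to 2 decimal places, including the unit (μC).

Initial: C1(3μF, Q=6μC, V=2.00V), C2(5μF, Q=0μC, V=0.00V), C3(4μF, Q=14μC, V=3.50V), C4(2μF, Q=3μC, V=1.50V)
Op 1: CLOSE 3-4: Q_total=17.00, C_total=6.00, V=2.83; Q3=11.33, Q4=5.67; dissipated=2.667
Op 2: CLOSE 3-4: Q_total=17.00, C_total=6.00, V=2.83; Q3=11.33, Q4=5.67; dissipated=0.000
Op 3: GROUND 2: Q2=0; energy lost=0.000
Final charges: Q1=6.00, Q2=0.00, Q3=11.33, Q4=5.67

Answer: 5.67 μC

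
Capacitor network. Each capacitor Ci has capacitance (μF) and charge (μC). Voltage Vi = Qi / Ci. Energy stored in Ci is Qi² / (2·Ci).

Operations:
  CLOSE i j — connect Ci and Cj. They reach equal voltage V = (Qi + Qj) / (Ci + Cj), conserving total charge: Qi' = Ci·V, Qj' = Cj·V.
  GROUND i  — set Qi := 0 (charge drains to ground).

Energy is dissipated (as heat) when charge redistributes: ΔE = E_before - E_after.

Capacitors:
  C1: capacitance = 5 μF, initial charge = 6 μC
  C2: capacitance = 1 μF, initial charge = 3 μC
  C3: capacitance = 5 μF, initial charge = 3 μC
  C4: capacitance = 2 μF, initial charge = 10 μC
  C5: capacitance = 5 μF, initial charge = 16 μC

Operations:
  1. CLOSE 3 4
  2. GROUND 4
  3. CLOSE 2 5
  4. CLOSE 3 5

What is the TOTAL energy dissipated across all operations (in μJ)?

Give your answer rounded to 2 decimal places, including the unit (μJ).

Answer: 19.44 μJ

Derivation:
Initial: C1(5μF, Q=6μC, V=1.20V), C2(1μF, Q=3μC, V=3.00V), C3(5μF, Q=3μC, V=0.60V), C4(2μF, Q=10μC, V=5.00V), C5(5μF, Q=16μC, V=3.20V)
Op 1: CLOSE 3-4: Q_total=13.00, C_total=7.00, V=1.86; Q3=9.29, Q4=3.71; dissipated=13.829
Op 2: GROUND 4: Q4=0; energy lost=3.449
Op 3: CLOSE 2-5: Q_total=19.00, C_total=6.00, V=3.17; Q2=3.17, Q5=15.83; dissipated=0.017
Op 4: CLOSE 3-5: Q_total=25.12, C_total=10.00, V=2.51; Q3=12.56, Q5=12.56; dissipated=2.144
Total dissipated: 19.438 μJ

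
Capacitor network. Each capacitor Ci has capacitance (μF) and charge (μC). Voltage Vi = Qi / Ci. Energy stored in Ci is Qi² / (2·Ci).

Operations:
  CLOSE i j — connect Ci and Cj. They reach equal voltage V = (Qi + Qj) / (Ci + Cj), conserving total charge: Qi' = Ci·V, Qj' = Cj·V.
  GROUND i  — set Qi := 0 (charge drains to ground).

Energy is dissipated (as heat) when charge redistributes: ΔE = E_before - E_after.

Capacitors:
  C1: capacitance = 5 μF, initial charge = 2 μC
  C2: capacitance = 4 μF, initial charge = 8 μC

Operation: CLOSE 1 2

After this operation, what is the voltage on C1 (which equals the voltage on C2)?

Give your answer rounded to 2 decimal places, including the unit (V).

Answer: 1.11 V

Derivation:
Initial: C1(5μF, Q=2μC, V=0.40V), C2(4μF, Q=8μC, V=2.00V)
Op 1: CLOSE 1-2: Q_total=10.00, C_total=9.00, V=1.11; Q1=5.56, Q2=4.44; dissipated=2.844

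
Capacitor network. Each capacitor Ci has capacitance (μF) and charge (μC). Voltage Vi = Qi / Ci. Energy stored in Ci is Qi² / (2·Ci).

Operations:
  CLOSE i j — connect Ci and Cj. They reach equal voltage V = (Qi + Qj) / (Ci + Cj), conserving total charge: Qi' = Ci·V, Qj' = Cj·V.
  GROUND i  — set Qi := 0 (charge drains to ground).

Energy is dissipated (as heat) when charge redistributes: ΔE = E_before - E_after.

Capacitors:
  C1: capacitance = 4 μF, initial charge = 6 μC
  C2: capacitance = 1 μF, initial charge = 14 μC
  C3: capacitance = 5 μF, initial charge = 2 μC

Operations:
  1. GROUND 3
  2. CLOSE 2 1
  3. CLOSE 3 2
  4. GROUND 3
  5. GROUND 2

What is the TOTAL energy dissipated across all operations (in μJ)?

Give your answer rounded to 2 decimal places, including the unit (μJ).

Initial: C1(4μF, Q=6μC, V=1.50V), C2(1μF, Q=14μC, V=14.00V), C3(5μF, Q=2μC, V=0.40V)
Op 1: GROUND 3: Q3=0; energy lost=0.400
Op 2: CLOSE 2-1: Q_total=20.00, C_total=5.00, V=4.00; Q2=4.00, Q1=16.00; dissipated=62.500
Op 3: CLOSE 3-2: Q_total=4.00, C_total=6.00, V=0.67; Q3=3.33, Q2=0.67; dissipated=6.667
Op 4: GROUND 3: Q3=0; energy lost=1.111
Op 5: GROUND 2: Q2=0; energy lost=0.222
Total dissipated: 70.900 μJ

Answer: 70.90 μJ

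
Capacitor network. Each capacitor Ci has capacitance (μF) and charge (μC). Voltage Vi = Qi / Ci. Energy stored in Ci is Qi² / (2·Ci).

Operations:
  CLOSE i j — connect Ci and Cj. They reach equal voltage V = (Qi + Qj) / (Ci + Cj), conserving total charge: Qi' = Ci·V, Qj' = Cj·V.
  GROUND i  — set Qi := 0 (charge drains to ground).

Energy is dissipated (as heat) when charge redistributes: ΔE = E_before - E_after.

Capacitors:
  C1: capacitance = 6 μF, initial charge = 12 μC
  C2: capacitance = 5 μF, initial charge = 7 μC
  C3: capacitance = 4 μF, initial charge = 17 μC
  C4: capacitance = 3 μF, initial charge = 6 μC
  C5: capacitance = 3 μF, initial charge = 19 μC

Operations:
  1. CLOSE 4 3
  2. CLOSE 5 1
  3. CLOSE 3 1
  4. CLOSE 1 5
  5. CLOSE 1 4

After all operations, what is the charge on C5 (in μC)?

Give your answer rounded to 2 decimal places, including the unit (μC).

Answer: 10.21 μC

Derivation:
Initial: C1(6μF, Q=12μC, V=2.00V), C2(5μF, Q=7μC, V=1.40V), C3(4μF, Q=17μC, V=4.25V), C4(3μF, Q=6μC, V=2.00V), C5(3μF, Q=19μC, V=6.33V)
Op 1: CLOSE 4-3: Q_total=23.00, C_total=7.00, V=3.29; Q4=9.86, Q3=13.14; dissipated=4.339
Op 2: CLOSE 5-1: Q_total=31.00, C_total=9.00, V=3.44; Q5=10.33, Q1=20.67; dissipated=18.778
Op 3: CLOSE 3-1: Q_total=33.81, C_total=10.00, V=3.38; Q3=13.52, Q1=20.29; dissipated=0.030
Op 4: CLOSE 1-5: Q_total=30.62, C_total=9.00, V=3.40; Q1=20.41, Q5=10.21; dissipated=0.004
Op 5: CLOSE 1-4: Q_total=30.27, C_total=9.00, V=3.36; Q1=20.18, Q4=10.09; dissipated=0.014
Final charges: Q1=20.18, Q2=7.00, Q3=13.52, Q4=10.09, Q5=10.21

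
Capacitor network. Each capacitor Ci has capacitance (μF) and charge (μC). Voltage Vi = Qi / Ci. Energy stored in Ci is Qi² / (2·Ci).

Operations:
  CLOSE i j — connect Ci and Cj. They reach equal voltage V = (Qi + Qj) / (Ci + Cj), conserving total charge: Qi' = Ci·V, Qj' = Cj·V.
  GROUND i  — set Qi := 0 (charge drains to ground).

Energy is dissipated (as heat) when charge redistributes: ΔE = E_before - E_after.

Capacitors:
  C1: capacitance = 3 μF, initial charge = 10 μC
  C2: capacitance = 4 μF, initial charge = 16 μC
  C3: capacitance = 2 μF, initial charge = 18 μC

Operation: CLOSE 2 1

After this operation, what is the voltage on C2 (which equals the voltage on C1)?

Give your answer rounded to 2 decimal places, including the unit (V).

Answer: 3.71 V

Derivation:
Initial: C1(3μF, Q=10μC, V=3.33V), C2(4μF, Q=16μC, V=4.00V), C3(2μF, Q=18μC, V=9.00V)
Op 1: CLOSE 2-1: Q_total=26.00, C_total=7.00, V=3.71; Q2=14.86, Q1=11.14; dissipated=0.381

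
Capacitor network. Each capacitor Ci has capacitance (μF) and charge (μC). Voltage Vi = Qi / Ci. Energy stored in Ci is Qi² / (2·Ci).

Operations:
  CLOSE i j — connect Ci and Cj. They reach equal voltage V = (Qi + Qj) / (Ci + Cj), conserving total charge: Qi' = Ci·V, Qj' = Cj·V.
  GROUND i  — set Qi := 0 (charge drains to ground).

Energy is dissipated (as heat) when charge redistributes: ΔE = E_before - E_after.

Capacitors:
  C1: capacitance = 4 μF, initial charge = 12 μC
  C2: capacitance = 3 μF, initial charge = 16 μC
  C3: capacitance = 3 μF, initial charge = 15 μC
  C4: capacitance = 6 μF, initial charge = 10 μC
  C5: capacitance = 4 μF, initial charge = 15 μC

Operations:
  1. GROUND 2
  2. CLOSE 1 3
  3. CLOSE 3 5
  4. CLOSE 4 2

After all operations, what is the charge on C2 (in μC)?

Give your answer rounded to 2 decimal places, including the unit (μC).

Answer: 3.33 μC

Derivation:
Initial: C1(4μF, Q=12μC, V=3.00V), C2(3μF, Q=16μC, V=5.33V), C3(3μF, Q=15μC, V=5.00V), C4(6μF, Q=10μC, V=1.67V), C5(4μF, Q=15μC, V=3.75V)
Op 1: GROUND 2: Q2=0; energy lost=42.667
Op 2: CLOSE 1-3: Q_total=27.00, C_total=7.00, V=3.86; Q1=15.43, Q3=11.57; dissipated=3.429
Op 3: CLOSE 3-5: Q_total=26.57, C_total=7.00, V=3.80; Q3=11.39, Q5=15.18; dissipated=0.010
Op 4: CLOSE 4-2: Q_total=10.00, C_total=9.00, V=1.11; Q4=6.67, Q2=3.33; dissipated=2.778
Final charges: Q1=15.43, Q2=3.33, Q3=11.39, Q4=6.67, Q5=15.18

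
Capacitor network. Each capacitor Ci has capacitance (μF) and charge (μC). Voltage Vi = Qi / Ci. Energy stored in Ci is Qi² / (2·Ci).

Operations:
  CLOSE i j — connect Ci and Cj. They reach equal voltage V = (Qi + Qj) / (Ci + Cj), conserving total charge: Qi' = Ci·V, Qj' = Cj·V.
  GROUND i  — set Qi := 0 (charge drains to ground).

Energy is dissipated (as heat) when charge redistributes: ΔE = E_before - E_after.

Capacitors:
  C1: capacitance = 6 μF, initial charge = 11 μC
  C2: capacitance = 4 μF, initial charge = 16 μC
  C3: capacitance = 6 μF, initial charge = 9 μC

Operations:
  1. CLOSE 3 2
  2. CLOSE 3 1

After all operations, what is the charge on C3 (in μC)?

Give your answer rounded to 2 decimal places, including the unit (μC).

Initial: C1(6μF, Q=11μC, V=1.83V), C2(4μF, Q=16μC, V=4.00V), C3(6μF, Q=9μC, V=1.50V)
Op 1: CLOSE 3-2: Q_total=25.00, C_total=10.00, V=2.50; Q3=15.00, Q2=10.00; dissipated=7.500
Op 2: CLOSE 3-1: Q_total=26.00, C_total=12.00, V=2.17; Q3=13.00, Q1=13.00; dissipated=0.667
Final charges: Q1=13.00, Q2=10.00, Q3=13.00

Answer: 13.00 μC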